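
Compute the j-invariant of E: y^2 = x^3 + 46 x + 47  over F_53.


Delta = -16(4 a^3 + 27 b^2) mod 53 = 40
-1728 * (4 a)^3 = -1728 * (4*46)^3 mod 53 = 2
j = 2 * 40^(-1) mod 53 = 8

j = 8 (mod 53)


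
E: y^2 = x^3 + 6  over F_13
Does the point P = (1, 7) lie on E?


Check whether y^2 = x^3 + 0 x + 6 (mod 13) for (x, y) = (1, 7).
LHS: y^2 = 7^2 mod 13 = 10
RHS: x^3 + 0 x + 6 = 1^3 + 0*1 + 6 mod 13 = 7
LHS != RHS

No, not on the curve


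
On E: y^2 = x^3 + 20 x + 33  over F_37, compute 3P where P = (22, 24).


k = 3 = 11_2 (binary, LSB first: 11)
Double-and-add from P = (22, 24):
  bit 0 = 1: acc = O + (22, 24) = (22, 24)
  bit 1 = 1: acc = (22, 24) + (29, 8) = (32, 20)

3P = (32, 20)


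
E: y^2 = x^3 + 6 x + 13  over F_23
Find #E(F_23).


For each x in F_23, count y with y^2 = x^3 + 6 x + 13 mod 23:
  x = 0: RHS = 13, y in [6, 17]  -> 2 point(s)
  x = 3: RHS = 12, y in [9, 14]  -> 2 point(s)
  x = 4: RHS = 9, y in [3, 20]  -> 2 point(s)
  x = 6: RHS = 12, y in [9, 14]  -> 2 point(s)
  x = 14: RHS = 12, y in [9, 14]  -> 2 point(s)
  x = 21: RHS = 16, y in [4, 19]  -> 2 point(s)
  x = 22: RHS = 6, y in [11, 12]  -> 2 point(s)
Affine points: 14. Add the point at infinity: total = 15.

#E(F_23) = 15


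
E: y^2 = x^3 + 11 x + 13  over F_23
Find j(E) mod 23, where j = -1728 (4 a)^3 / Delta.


Delta = -16(4 a^3 + 27 b^2) mod 23 = 2
-1728 * (4 a)^3 = -1728 * (4*11)^3 mod 23 = 1
j = 1 * 2^(-1) mod 23 = 12

j = 12 (mod 23)


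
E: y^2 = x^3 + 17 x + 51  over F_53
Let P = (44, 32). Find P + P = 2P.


Doubling: s = (3 x1^2 + a) / (2 y1)
s = (3*44^2 + 17) / (2*32) mod 53 = 14
x3 = s^2 - 2 x1 mod 53 = 14^2 - 2*44 = 2
y3 = s (x1 - x3) - y1 mod 53 = 14 * (44 - 2) - 32 = 26

2P = (2, 26)


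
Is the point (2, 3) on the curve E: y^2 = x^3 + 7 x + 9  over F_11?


Check whether y^2 = x^3 + 7 x + 9 (mod 11) for (x, y) = (2, 3).
LHS: y^2 = 3^2 mod 11 = 9
RHS: x^3 + 7 x + 9 = 2^3 + 7*2 + 9 mod 11 = 9
LHS = RHS

Yes, on the curve


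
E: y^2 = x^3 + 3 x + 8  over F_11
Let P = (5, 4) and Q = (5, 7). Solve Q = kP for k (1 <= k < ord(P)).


Enumerate multiples of P until we hit Q = (5, 7):
  1P = (5, 4)
  2P = (6, 0)
  3P = (5, 7)
Match found at i = 3.

k = 3


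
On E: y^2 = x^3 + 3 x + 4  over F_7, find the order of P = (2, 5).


Compute successive multiples of P until we hit O:
  1P = (2, 5)
  2P = (0, 5)
  3P = (5, 2)
  4P = (1, 1)
  5P = (6, 0)
  6P = (1, 6)
  7P = (5, 5)
  8P = (0, 2)
  ... (continuing to 10P)
  10P = O

ord(P) = 10


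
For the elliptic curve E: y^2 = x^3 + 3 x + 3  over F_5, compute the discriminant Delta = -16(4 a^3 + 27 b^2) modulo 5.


4 a^3 + 27 b^2 = 4*3^3 + 27*3^2 = 108 + 243 = 351
Delta = -16 * (351) = -5616
Delta mod 5 = 4

Delta = 4 (mod 5)


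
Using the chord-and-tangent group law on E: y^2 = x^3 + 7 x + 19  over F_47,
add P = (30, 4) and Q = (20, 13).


P != Q, so use the chord formula.
s = (y2 - y1) / (x2 - x1) = (9) / (37) mod 47 = 32
x3 = s^2 - x1 - x2 mod 47 = 32^2 - 30 - 20 = 34
y3 = s (x1 - x3) - y1 mod 47 = 32 * (30 - 34) - 4 = 9

P + Q = (34, 9)


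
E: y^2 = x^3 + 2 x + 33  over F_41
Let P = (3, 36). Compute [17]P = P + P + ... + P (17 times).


k = 17 = 10001_2 (binary, LSB first: 10001)
Double-and-add from P = (3, 36):
  bit 0 = 1: acc = O + (3, 36) = (3, 36)
  bit 1 = 0: acc unchanged = (3, 36)
  bit 2 = 0: acc unchanged = (3, 36)
  bit 3 = 0: acc unchanged = (3, 36)
  bit 4 = 1: acc = (3, 36) + (34, 2) = (9, 1)

17P = (9, 1)


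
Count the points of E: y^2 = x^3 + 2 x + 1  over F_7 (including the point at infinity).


For each x in F_7, count y with y^2 = x^3 + 2 x + 1 mod 7:
  x = 0: RHS = 1, y in [1, 6]  -> 2 point(s)
  x = 1: RHS = 4, y in [2, 5]  -> 2 point(s)
Affine points: 4. Add the point at infinity: total = 5.

#E(F_7) = 5


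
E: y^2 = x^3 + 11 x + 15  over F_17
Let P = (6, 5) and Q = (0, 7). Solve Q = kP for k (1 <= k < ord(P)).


Enumerate multiples of P until we hit Q = (0, 7):
  1P = (6, 5)
  2P = (5, 12)
  3P = (4, 15)
  4P = (15, 6)
  5P = (0, 7)
Match found at i = 5.

k = 5


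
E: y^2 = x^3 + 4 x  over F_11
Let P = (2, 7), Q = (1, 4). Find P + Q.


P != Q, so use the chord formula.
s = (y2 - y1) / (x2 - x1) = (8) / (10) mod 11 = 3
x3 = s^2 - x1 - x2 mod 11 = 3^2 - 2 - 1 = 6
y3 = s (x1 - x3) - y1 mod 11 = 3 * (2 - 6) - 7 = 3

P + Q = (6, 3)


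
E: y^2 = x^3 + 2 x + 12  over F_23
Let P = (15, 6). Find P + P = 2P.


Doubling: s = (3 x1^2 + a) / (2 y1)
s = (3*15^2 + 2) / (2*6) mod 23 = 20
x3 = s^2 - 2 x1 mod 23 = 20^2 - 2*15 = 2
y3 = s (x1 - x3) - y1 mod 23 = 20 * (15 - 2) - 6 = 1

2P = (2, 1)


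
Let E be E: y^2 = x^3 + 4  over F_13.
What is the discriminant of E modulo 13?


4 a^3 + 27 b^2 = 4*0^3 + 27*4^2 = 0 + 432 = 432
Delta = -16 * (432) = -6912
Delta mod 13 = 4

Delta = 4 (mod 13)


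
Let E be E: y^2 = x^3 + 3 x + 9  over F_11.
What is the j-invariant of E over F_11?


Delta = -16(4 a^3 + 27 b^2) mod 11 = 9
-1728 * (4 a)^3 = -1728 * (4*3)^3 mod 11 = 10
j = 10 * 9^(-1) mod 11 = 6

j = 6 (mod 11)


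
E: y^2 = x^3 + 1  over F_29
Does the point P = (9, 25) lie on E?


Check whether y^2 = x^3 + 0 x + 1 (mod 29) for (x, y) = (9, 25).
LHS: y^2 = 25^2 mod 29 = 16
RHS: x^3 + 0 x + 1 = 9^3 + 0*9 + 1 mod 29 = 5
LHS != RHS

No, not on the curve


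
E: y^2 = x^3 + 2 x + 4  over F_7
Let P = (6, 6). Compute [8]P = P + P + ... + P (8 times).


k = 8 = 1000_2 (binary, LSB first: 0001)
Double-and-add from P = (6, 6):
  bit 0 = 0: acc unchanged = O
  bit 1 = 0: acc unchanged = O
  bit 2 = 0: acc unchanged = O
  bit 3 = 1: acc = O + (3, 3) = (3, 3)

8P = (3, 3)


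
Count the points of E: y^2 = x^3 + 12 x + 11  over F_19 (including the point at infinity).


For each x in F_19, count y with y^2 = x^3 + 12 x + 11 mod 19:
  x = 0: RHS = 11, y in [7, 12]  -> 2 point(s)
  x = 1: RHS = 5, y in [9, 10]  -> 2 point(s)
  x = 2: RHS = 5, y in [9, 10]  -> 2 point(s)
  x = 3: RHS = 17, y in [6, 13]  -> 2 point(s)
  x = 4: RHS = 9, y in [3, 16]  -> 2 point(s)
  x = 5: RHS = 6, y in [5, 14]  -> 2 point(s)
  x = 7: RHS = 1, y in [1, 18]  -> 2 point(s)
  x = 8: RHS = 11, y in [7, 12]  -> 2 point(s)
  x = 11: RHS = 11, y in [7, 12]  -> 2 point(s)
  x = 14: RHS = 16, y in [4, 15]  -> 2 point(s)
  x = 16: RHS = 5, y in [9, 10]  -> 2 point(s)
  x = 17: RHS = 17, y in [6, 13]  -> 2 point(s)
  x = 18: RHS = 17, y in [6, 13]  -> 2 point(s)
Affine points: 26. Add the point at infinity: total = 27.

#E(F_19) = 27


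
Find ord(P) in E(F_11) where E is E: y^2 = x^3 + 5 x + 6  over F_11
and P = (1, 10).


Compute successive multiples of P until we hit O:
  1P = (1, 10)
  2P = (3, 9)
  3P = (10, 0)
  4P = (3, 2)
  5P = (1, 1)
  6P = O

ord(P) = 6


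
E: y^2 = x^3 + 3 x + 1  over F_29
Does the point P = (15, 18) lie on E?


Check whether y^2 = x^3 + 3 x + 1 (mod 29) for (x, y) = (15, 18).
LHS: y^2 = 18^2 mod 29 = 5
RHS: x^3 + 3 x + 1 = 15^3 + 3*15 + 1 mod 29 = 28
LHS != RHS

No, not on the curve


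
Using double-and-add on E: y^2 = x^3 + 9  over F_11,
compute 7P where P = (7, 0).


k = 7 = 111_2 (binary, LSB first: 111)
Double-and-add from P = (7, 0):
  bit 0 = 1: acc = O + (7, 0) = (7, 0)
  bit 1 = 1: acc = (7, 0) + O = (7, 0)
  bit 2 = 1: acc = (7, 0) + O = (7, 0)

7P = (7, 0)


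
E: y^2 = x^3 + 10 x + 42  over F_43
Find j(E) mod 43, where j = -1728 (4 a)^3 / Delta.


Delta = -16(4 a^3 + 27 b^2) mod 43 = 25
-1728 * (4 a)^3 = -1728 * (4*10)^3 mod 43 = 1
j = 1 * 25^(-1) mod 43 = 31

j = 31 (mod 43)


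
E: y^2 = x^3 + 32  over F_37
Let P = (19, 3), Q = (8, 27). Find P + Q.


P != Q, so use the chord formula.
s = (y2 - y1) / (x2 - x1) = (24) / (26) mod 37 = 18
x3 = s^2 - x1 - x2 mod 37 = 18^2 - 19 - 8 = 1
y3 = s (x1 - x3) - y1 mod 37 = 18 * (19 - 1) - 3 = 25

P + Q = (1, 25)


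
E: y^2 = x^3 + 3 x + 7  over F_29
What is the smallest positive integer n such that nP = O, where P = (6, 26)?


Compute successive multiples of P until we hit O:
  1P = (6, 26)
  2P = (4, 24)
  3P = (20, 18)
  4P = (27, 15)
  5P = (21, 15)
  6P = (22, 7)
  7P = (10, 15)
  8P = (26, 0)
  ... (continuing to 16P)
  16P = O

ord(P) = 16


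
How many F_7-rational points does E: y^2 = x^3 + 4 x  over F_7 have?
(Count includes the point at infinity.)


For each x in F_7, count y with y^2 = x^3 + 4 x + 0 mod 7:
  x = 0: RHS = 0, y in [0]  -> 1 point(s)
  x = 2: RHS = 2, y in [3, 4]  -> 2 point(s)
  x = 3: RHS = 4, y in [2, 5]  -> 2 point(s)
  x = 6: RHS = 2, y in [3, 4]  -> 2 point(s)
Affine points: 7. Add the point at infinity: total = 8.

#E(F_7) = 8


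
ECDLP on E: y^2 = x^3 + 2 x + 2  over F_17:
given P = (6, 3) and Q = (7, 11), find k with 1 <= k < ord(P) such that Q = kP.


Enumerate multiples of P until we hit Q = (7, 11):
  1P = (6, 3)
  2P = (3, 1)
  3P = (16, 13)
  4P = (13, 7)
  5P = (7, 11)
Match found at i = 5.

k = 5


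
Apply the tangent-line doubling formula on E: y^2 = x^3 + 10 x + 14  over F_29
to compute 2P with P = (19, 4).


Doubling: s = (3 x1^2 + a) / (2 y1)
s = (3*19^2 + 10) / (2*4) mod 29 = 17
x3 = s^2 - 2 x1 mod 29 = 17^2 - 2*19 = 19
y3 = s (x1 - x3) - y1 mod 29 = 17 * (19 - 19) - 4 = 25

2P = (19, 25)


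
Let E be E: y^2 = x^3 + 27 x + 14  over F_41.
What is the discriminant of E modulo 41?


4 a^3 + 27 b^2 = 4*27^3 + 27*14^2 = 78732 + 5292 = 84024
Delta = -16 * (84024) = -1344384
Delta mod 41 = 6

Delta = 6 (mod 41)


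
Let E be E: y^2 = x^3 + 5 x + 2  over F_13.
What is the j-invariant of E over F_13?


Delta = -16(4 a^3 + 27 b^2) mod 13 = 9
-1728 * (4 a)^3 = -1728 * (4*5)^3 mod 13 = 5
j = 5 * 9^(-1) mod 13 = 2

j = 2 (mod 13)


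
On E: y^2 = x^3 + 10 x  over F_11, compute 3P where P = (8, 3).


k = 3 = 11_2 (binary, LSB first: 11)
Double-and-add from P = (8, 3):
  bit 0 = 1: acc = O + (8, 3) = (8, 3)
  bit 1 = 1: acc = (8, 3) + (4, 7) = (0, 0)

3P = (0, 0)


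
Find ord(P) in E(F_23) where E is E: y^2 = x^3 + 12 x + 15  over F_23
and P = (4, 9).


Compute successive multiples of P until we hit O:
  1P = (4, 9)
  2P = (21, 11)
  3P = (16, 18)
  4P = (5, 19)
  5P = (22, 18)
  6P = (3, 3)
  7P = (6, 2)
  8P = (8, 5)
  ... (continuing to 33P)
  33P = O

ord(P) = 33


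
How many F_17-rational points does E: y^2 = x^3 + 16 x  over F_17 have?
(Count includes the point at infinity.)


For each x in F_17, count y with y^2 = x^3 + 16 x + 0 mod 17:
  x = 0: RHS = 0, y in [0]  -> 1 point(s)
  x = 1: RHS = 0, y in [0]  -> 1 point(s)
  x = 4: RHS = 9, y in [3, 14]  -> 2 point(s)
  x = 5: RHS = 1, y in [1, 16]  -> 2 point(s)
  x = 7: RHS = 13, y in [8, 9]  -> 2 point(s)
  x = 10: RHS = 4, y in [2, 15]  -> 2 point(s)
  x = 12: RHS = 16, y in [4, 13]  -> 2 point(s)
  x = 13: RHS = 8, y in [5, 12]  -> 2 point(s)
  x = 16: RHS = 0, y in [0]  -> 1 point(s)
Affine points: 15. Add the point at infinity: total = 16.

#E(F_17) = 16


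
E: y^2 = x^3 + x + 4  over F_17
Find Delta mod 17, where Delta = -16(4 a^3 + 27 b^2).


4 a^3 + 27 b^2 = 4*1^3 + 27*4^2 = 4 + 432 = 436
Delta = -16 * (436) = -6976
Delta mod 17 = 11

Delta = 11 (mod 17)


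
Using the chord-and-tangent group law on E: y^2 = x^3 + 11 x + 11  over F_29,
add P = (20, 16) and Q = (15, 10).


P != Q, so use the chord formula.
s = (y2 - y1) / (x2 - x1) = (23) / (24) mod 29 = 7
x3 = s^2 - x1 - x2 mod 29 = 7^2 - 20 - 15 = 14
y3 = s (x1 - x3) - y1 mod 29 = 7 * (20 - 14) - 16 = 26

P + Q = (14, 26)


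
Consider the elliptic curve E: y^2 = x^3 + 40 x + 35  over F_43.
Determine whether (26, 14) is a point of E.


Check whether y^2 = x^3 + 40 x + 35 (mod 43) for (x, y) = (26, 14).
LHS: y^2 = 14^2 mod 43 = 24
RHS: x^3 + 40 x + 35 = 26^3 + 40*26 + 35 mod 43 = 32
LHS != RHS

No, not on the curve


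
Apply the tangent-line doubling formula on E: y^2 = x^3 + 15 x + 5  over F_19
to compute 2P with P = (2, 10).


Doubling: s = (3 x1^2 + a) / (2 y1)
s = (3*2^2 + 15) / (2*10) mod 19 = 8
x3 = s^2 - 2 x1 mod 19 = 8^2 - 2*2 = 3
y3 = s (x1 - x3) - y1 mod 19 = 8 * (2 - 3) - 10 = 1

2P = (3, 1)


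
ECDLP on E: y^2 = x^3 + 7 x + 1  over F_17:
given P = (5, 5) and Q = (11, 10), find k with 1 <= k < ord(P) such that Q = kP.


Enumerate multiples of P until we hit Q = (11, 10):
  1P = (5, 5)
  2P = (11, 7)
  3P = (3, 7)
  4P = (10, 0)
  5P = (3, 10)
  6P = (11, 10)
Match found at i = 6.

k = 6


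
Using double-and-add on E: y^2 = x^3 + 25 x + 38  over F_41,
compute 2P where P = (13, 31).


k = 2 = 10_2 (binary, LSB first: 01)
Double-and-add from P = (13, 31):
  bit 0 = 0: acc unchanged = O
  bit 1 = 1: acc = O + (19, 22) = (19, 22)

2P = (19, 22)


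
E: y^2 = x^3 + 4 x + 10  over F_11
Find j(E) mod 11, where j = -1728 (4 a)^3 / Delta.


Delta = -16(4 a^3 + 27 b^2) mod 11 = 4
-1728 * (4 a)^3 = -1728 * (4*4)^3 mod 11 = 7
j = 7 * 4^(-1) mod 11 = 10

j = 10 (mod 11)


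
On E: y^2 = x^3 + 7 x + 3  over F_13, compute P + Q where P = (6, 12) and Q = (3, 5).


P != Q, so use the chord formula.
s = (y2 - y1) / (x2 - x1) = (6) / (10) mod 13 = 11
x3 = s^2 - x1 - x2 mod 13 = 11^2 - 6 - 3 = 8
y3 = s (x1 - x3) - y1 mod 13 = 11 * (6 - 8) - 12 = 5

P + Q = (8, 5)


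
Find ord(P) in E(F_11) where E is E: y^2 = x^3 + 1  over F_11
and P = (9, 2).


Compute successive multiples of P until we hit O:
  1P = (9, 2)
  2P = (2, 8)
  3P = (5, 4)
  4P = (0, 10)
  5P = (7, 6)
  6P = (10, 0)
  7P = (7, 5)
  8P = (0, 1)
  ... (continuing to 12P)
  12P = O

ord(P) = 12


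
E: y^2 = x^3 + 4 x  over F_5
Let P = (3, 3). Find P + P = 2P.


Doubling: s = (3 x1^2 + a) / (2 y1)
s = (3*3^2 + 4) / (2*3) mod 5 = 1
x3 = s^2 - 2 x1 mod 5 = 1^2 - 2*3 = 0
y3 = s (x1 - x3) - y1 mod 5 = 1 * (3 - 0) - 3 = 0

2P = (0, 0)


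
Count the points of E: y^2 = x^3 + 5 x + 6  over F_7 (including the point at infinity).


For each x in F_7, count y with y^2 = x^3 + 5 x + 6 mod 7:
  x = 5: RHS = 2, y in [3, 4]  -> 2 point(s)
  x = 6: RHS = 0, y in [0]  -> 1 point(s)
Affine points: 3. Add the point at infinity: total = 4.

#E(F_7) = 4


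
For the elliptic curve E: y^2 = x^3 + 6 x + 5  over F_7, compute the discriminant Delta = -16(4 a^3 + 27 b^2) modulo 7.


4 a^3 + 27 b^2 = 4*6^3 + 27*5^2 = 864 + 675 = 1539
Delta = -16 * (1539) = -24624
Delta mod 7 = 2

Delta = 2 (mod 7)


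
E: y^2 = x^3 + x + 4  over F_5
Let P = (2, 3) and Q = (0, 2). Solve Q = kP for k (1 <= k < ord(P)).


Enumerate multiples of P until we hit Q = (0, 2):
  1P = (2, 3)
  2P = (0, 3)
  3P = (3, 2)
  4P = (1, 1)
  5P = (1, 4)
  6P = (3, 3)
  7P = (0, 2)
Match found at i = 7.

k = 7


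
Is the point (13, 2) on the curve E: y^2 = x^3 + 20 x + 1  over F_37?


Check whether y^2 = x^3 + 20 x + 1 (mod 37) for (x, y) = (13, 2).
LHS: y^2 = 2^2 mod 37 = 4
RHS: x^3 + 20 x + 1 = 13^3 + 20*13 + 1 mod 37 = 16
LHS != RHS

No, not on the curve


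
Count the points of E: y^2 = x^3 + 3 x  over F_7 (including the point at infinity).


For each x in F_7, count y with y^2 = x^3 + 3 x + 0 mod 7:
  x = 0: RHS = 0, y in [0]  -> 1 point(s)
  x = 1: RHS = 4, y in [2, 5]  -> 2 point(s)
  x = 2: RHS = 0, y in [0]  -> 1 point(s)
  x = 3: RHS = 1, y in [1, 6]  -> 2 point(s)
  x = 5: RHS = 0, y in [0]  -> 1 point(s)
Affine points: 7. Add the point at infinity: total = 8.

#E(F_7) = 8


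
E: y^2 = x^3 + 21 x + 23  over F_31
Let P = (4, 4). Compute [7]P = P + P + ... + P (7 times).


k = 7 = 111_2 (binary, LSB first: 111)
Double-and-add from P = (4, 4):
  bit 0 = 1: acc = O + (4, 4) = (4, 4)
  bit 1 = 1: acc = (4, 4) + (1, 18) = (3, 12)
  bit 2 = 1: acc = (3, 12) + (26, 17) = (30, 1)

7P = (30, 1)


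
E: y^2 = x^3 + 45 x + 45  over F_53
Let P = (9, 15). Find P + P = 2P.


Doubling: s = (3 x1^2 + a) / (2 y1)
s = (3*9^2 + 45) / (2*15) mod 53 = 52
x3 = s^2 - 2 x1 mod 53 = 52^2 - 2*9 = 36
y3 = s (x1 - x3) - y1 mod 53 = 52 * (9 - 36) - 15 = 12

2P = (36, 12)


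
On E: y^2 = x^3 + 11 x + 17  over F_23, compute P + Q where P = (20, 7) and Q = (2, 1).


P != Q, so use the chord formula.
s = (y2 - y1) / (x2 - x1) = (17) / (5) mod 23 = 8
x3 = s^2 - x1 - x2 mod 23 = 8^2 - 20 - 2 = 19
y3 = s (x1 - x3) - y1 mod 23 = 8 * (20 - 19) - 7 = 1

P + Q = (19, 1)


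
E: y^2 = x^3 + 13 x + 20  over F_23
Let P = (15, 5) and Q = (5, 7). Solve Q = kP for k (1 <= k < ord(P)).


Enumerate multiples of P until we hit Q = (5, 7):
  1P = (15, 5)
  2P = (5, 16)
  3P = (21, 20)
  4P = (22, 12)
  5P = (10, 0)
  6P = (22, 11)
  7P = (21, 3)
  8P = (5, 7)
Match found at i = 8.

k = 8


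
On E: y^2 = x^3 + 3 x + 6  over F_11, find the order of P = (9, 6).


Compute successive multiples of P until we hit O:
  1P = (9, 6)
  2P = (9, 5)
  3P = O

ord(P) = 3


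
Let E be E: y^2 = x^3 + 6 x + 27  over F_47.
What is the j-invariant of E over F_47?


Delta = -16(4 a^3 + 27 b^2) mod 47 = 13
-1728 * (4 a)^3 = -1728 * (4*6)^3 mod 47 = 19
j = 19 * 13^(-1) mod 47 = 34

j = 34 (mod 47)


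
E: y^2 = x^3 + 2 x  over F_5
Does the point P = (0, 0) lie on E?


Check whether y^2 = x^3 + 2 x + 0 (mod 5) for (x, y) = (0, 0).
LHS: y^2 = 0^2 mod 5 = 0
RHS: x^3 + 2 x + 0 = 0^3 + 2*0 + 0 mod 5 = 0
LHS = RHS

Yes, on the curve


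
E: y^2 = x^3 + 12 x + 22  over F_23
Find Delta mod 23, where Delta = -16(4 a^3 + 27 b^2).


4 a^3 + 27 b^2 = 4*12^3 + 27*22^2 = 6912 + 13068 = 19980
Delta = -16 * (19980) = -319680
Delta mod 23 = 20

Delta = 20 (mod 23)


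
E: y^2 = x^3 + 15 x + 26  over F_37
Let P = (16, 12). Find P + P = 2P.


Doubling: s = (3 x1^2 + a) / (2 y1)
s = (3*16^2 + 15) / (2*12) mod 37 = 28
x3 = s^2 - 2 x1 mod 37 = 28^2 - 2*16 = 12
y3 = s (x1 - x3) - y1 mod 37 = 28 * (16 - 12) - 12 = 26

2P = (12, 26)


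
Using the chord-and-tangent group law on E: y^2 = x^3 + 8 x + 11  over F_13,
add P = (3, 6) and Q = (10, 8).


P != Q, so use the chord formula.
s = (y2 - y1) / (x2 - x1) = (2) / (7) mod 13 = 4
x3 = s^2 - x1 - x2 mod 13 = 4^2 - 3 - 10 = 3
y3 = s (x1 - x3) - y1 mod 13 = 4 * (3 - 3) - 6 = 7

P + Q = (3, 7)


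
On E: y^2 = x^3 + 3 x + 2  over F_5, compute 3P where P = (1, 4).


k = 3 = 11_2 (binary, LSB first: 11)
Double-and-add from P = (1, 4):
  bit 0 = 1: acc = O + (1, 4) = (1, 4)
  bit 1 = 1: acc = (1, 4) + (2, 4) = (2, 1)

3P = (2, 1)


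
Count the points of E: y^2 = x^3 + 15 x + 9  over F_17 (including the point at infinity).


For each x in F_17, count y with y^2 = x^3 + 15 x + 9 mod 17:
  x = 0: RHS = 9, y in [3, 14]  -> 2 point(s)
  x = 1: RHS = 8, y in [5, 12]  -> 2 point(s)
  x = 2: RHS = 13, y in [8, 9]  -> 2 point(s)
  x = 3: RHS = 13, y in [8, 9]  -> 2 point(s)
  x = 6: RHS = 9, y in [3, 14]  -> 2 point(s)
  x = 7: RHS = 15, y in [7, 10]  -> 2 point(s)
  x = 11: RHS = 9, y in [3, 14]  -> 2 point(s)
  x = 12: RHS = 13, y in [8, 9]  -> 2 point(s)
  x = 13: RHS = 4, y in [2, 15]  -> 2 point(s)
Affine points: 18. Add the point at infinity: total = 19.

#E(F_17) = 19


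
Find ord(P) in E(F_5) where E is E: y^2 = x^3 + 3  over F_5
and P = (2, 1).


Compute successive multiples of P until we hit O:
  1P = (2, 1)
  2P = (2, 4)
  3P = O

ord(P) = 3


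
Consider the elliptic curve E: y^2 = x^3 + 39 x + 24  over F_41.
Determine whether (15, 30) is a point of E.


Check whether y^2 = x^3 + 39 x + 24 (mod 41) for (x, y) = (15, 30).
LHS: y^2 = 30^2 mod 41 = 39
RHS: x^3 + 39 x + 24 = 15^3 + 39*15 + 24 mod 41 = 7
LHS != RHS

No, not on the curve


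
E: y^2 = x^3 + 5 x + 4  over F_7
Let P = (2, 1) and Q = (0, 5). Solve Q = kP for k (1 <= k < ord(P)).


Enumerate multiples of P until we hit Q = (0, 5):
  1P = (2, 1)
  2P = (0, 2)
  3P = (0, 5)
Match found at i = 3.

k = 3


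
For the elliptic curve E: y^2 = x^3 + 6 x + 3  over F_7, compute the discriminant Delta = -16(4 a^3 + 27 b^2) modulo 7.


4 a^3 + 27 b^2 = 4*6^3 + 27*3^2 = 864 + 243 = 1107
Delta = -16 * (1107) = -17712
Delta mod 7 = 5

Delta = 5 (mod 7)


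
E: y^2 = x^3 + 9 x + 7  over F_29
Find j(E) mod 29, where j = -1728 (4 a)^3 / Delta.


Delta = -16(4 a^3 + 27 b^2) mod 29 = 7
-1728 * (4 a)^3 = -1728 * (4*9)^3 mod 29 = 27
j = 27 * 7^(-1) mod 29 = 8

j = 8 (mod 29)


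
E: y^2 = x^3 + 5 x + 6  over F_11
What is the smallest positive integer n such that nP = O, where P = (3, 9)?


Compute successive multiples of P until we hit O:
  1P = (3, 9)
  2P = (3, 2)
  3P = O

ord(P) = 3


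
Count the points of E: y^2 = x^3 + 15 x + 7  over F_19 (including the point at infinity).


For each x in F_19, count y with y^2 = x^3 + 15 x + 7 mod 19:
  x = 0: RHS = 7, y in [8, 11]  -> 2 point(s)
  x = 1: RHS = 4, y in [2, 17]  -> 2 point(s)
  x = 2: RHS = 7, y in [8, 11]  -> 2 point(s)
  x = 4: RHS = 17, y in [6, 13]  -> 2 point(s)
  x = 5: RHS = 17, y in [6, 13]  -> 2 point(s)
  x = 6: RHS = 9, y in [3, 16]  -> 2 point(s)
  x = 9: RHS = 16, y in [4, 15]  -> 2 point(s)
  x = 10: RHS = 17, y in [6, 13]  -> 2 point(s)
  x = 13: RHS = 5, y in [9, 10]  -> 2 point(s)
  x = 14: RHS = 16, y in [4, 15]  -> 2 point(s)
  x = 15: RHS = 16, y in [4, 15]  -> 2 point(s)
  x = 16: RHS = 11, y in [7, 12]  -> 2 point(s)
  x = 17: RHS = 7, y in [8, 11]  -> 2 point(s)
Affine points: 26. Add the point at infinity: total = 27.

#E(F_19) = 27


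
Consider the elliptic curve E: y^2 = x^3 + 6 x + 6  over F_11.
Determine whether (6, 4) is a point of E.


Check whether y^2 = x^3 + 6 x + 6 (mod 11) for (x, y) = (6, 4).
LHS: y^2 = 4^2 mod 11 = 5
RHS: x^3 + 6 x + 6 = 6^3 + 6*6 + 6 mod 11 = 5
LHS = RHS

Yes, on the curve


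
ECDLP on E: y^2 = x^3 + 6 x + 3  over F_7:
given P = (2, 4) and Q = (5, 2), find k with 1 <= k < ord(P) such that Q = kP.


Enumerate multiples of P until we hit Q = (5, 2):
  1P = (2, 4)
  2P = (5, 5)
  3P = (4, 0)
  4P = (5, 2)
Match found at i = 4.

k = 4


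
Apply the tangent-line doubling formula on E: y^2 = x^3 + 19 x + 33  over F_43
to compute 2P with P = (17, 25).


Doubling: s = (3 x1^2 + a) / (2 y1)
s = (3*17^2 + 19) / (2*25) mod 43 = 16
x3 = s^2 - 2 x1 mod 43 = 16^2 - 2*17 = 7
y3 = s (x1 - x3) - y1 mod 43 = 16 * (17 - 7) - 25 = 6

2P = (7, 6)


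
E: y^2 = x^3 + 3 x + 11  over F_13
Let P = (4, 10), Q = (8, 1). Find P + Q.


P != Q, so use the chord formula.
s = (y2 - y1) / (x2 - x1) = (4) / (4) mod 13 = 1
x3 = s^2 - x1 - x2 mod 13 = 1^2 - 4 - 8 = 2
y3 = s (x1 - x3) - y1 mod 13 = 1 * (4 - 2) - 10 = 5

P + Q = (2, 5)


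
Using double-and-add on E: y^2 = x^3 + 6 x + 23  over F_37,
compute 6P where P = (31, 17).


k = 6 = 110_2 (binary, LSB first: 011)
Double-and-add from P = (31, 17):
  bit 0 = 0: acc unchanged = O
  bit 1 = 1: acc = O + (13, 2) = (13, 2)
  bit 2 = 1: acc = (13, 2) + (1, 20) = (16, 21)

6P = (16, 21)


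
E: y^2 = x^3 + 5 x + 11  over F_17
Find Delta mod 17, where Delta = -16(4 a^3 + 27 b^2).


4 a^3 + 27 b^2 = 4*5^3 + 27*11^2 = 500 + 3267 = 3767
Delta = -16 * (3767) = -60272
Delta mod 17 = 10

Delta = 10 (mod 17)


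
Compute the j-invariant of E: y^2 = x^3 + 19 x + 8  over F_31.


Delta = -16(4 a^3 + 27 b^2) mod 31 = 19
-1728 * (4 a)^3 = -1728 * (4*19)^3 mod 31 = 4
j = 4 * 19^(-1) mod 31 = 10

j = 10 (mod 31)


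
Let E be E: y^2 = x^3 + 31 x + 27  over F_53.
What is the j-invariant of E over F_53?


Delta = -16(4 a^3 + 27 b^2) mod 53 = 49
-1728 * (4 a)^3 = -1728 * (4*31)^3 mod 53 = 42
j = 42 * 49^(-1) mod 53 = 16

j = 16 (mod 53)


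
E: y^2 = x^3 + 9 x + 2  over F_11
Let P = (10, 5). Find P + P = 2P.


Doubling: s = (3 x1^2 + a) / (2 y1)
s = (3*10^2 + 9) / (2*5) mod 11 = 10
x3 = s^2 - 2 x1 mod 11 = 10^2 - 2*10 = 3
y3 = s (x1 - x3) - y1 mod 11 = 10 * (10 - 3) - 5 = 10

2P = (3, 10)


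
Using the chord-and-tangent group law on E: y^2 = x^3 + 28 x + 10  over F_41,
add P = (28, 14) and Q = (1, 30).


P != Q, so use the chord formula.
s = (y2 - y1) / (x2 - x1) = (16) / (14) mod 41 = 7
x3 = s^2 - x1 - x2 mod 41 = 7^2 - 28 - 1 = 20
y3 = s (x1 - x3) - y1 mod 41 = 7 * (28 - 20) - 14 = 1

P + Q = (20, 1)


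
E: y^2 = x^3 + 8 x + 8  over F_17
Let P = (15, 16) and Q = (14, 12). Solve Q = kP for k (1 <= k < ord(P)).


Enumerate multiples of P until we hit Q = (14, 12):
  1P = (15, 16)
  2P = (2, 7)
  3P = (4, 6)
  4P = (14, 5)
  5P = (7, 4)
  6P = (10, 0)
  7P = (7, 13)
  8P = (14, 12)
Match found at i = 8.

k = 8


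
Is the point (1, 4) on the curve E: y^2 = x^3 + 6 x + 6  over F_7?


Check whether y^2 = x^3 + 6 x + 6 (mod 7) for (x, y) = (1, 4).
LHS: y^2 = 4^2 mod 7 = 2
RHS: x^3 + 6 x + 6 = 1^3 + 6*1 + 6 mod 7 = 6
LHS != RHS

No, not on the curve


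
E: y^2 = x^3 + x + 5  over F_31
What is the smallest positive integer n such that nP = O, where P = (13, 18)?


Compute successive multiples of P until we hit O:
  1P = (13, 18)
  2P = (12, 3)
  3P = (14, 29)
  4P = (1, 21)
  5P = (19, 30)
  6P = (3, 2)
  7P = (25, 0)
  8P = (3, 29)
  ... (continuing to 14P)
  14P = O

ord(P) = 14


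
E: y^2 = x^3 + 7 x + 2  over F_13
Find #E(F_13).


For each x in F_13, count y with y^2 = x^3 + 7 x + 2 mod 13:
  x = 1: RHS = 10, y in [6, 7]  -> 2 point(s)
  x = 4: RHS = 3, y in [4, 9]  -> 2 point(s)
  x = 6: RHS = 0, y in [0]  -> 1 point(s)
  x = 7: RHS = 4, y in [2, 11]  -> 2 point(s)
  x = 9: RHS = 1, y in [1, 12]  -> 2 point(s)
Affine points: 9. Add the point at infinity: total = 10.

#E(F_13) = 10


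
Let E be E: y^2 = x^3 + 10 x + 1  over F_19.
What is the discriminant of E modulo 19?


4 a^3 + 27 b^2 = 4*10^3 + 27*1^2 = 4000 + 27 = 4027
Delta = -16 * (4027) = -64432
Delta mod 19 = 16

Delta = 16 (mod 19)


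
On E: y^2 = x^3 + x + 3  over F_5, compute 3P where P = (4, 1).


k = 3 = 11_2 (binary, LSB first: 11)
Double-and-add from P = (4, 1):
  bit 0 = 1: acc = O + (4, 1) = (4, 1)
  bit 1 = 1: acc = (4, 1) + (1, 0) = (4, 4)

3P = (4, 4)


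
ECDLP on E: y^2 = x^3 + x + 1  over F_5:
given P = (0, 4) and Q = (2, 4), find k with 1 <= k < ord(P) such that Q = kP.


Enumerate multiples of P until we hit Q = (2, 4):
  1P = (0, 4)
  2P = (4, 3)
  3P = (2, 4)
Match found at i = 3.

k = 3


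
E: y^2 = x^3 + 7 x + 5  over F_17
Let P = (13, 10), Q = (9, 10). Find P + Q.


P != Q, so use the chord formula.
s = (y2 - y1) / (x2 - x1) = (0) / (13) mod 17 = 0
x3 = s^2 - x1 - x2 mod 17 = 0^2 - 13 - 9 = 12
y3 = s (x1 - x3) - y1 mod 17 = 0 * (13 - 12) - 10 = 7

P + Q = (12, 7)


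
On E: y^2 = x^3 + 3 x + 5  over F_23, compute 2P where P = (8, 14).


Doubling: s = (3 x1^2 + a) / (2 y1)
s = (3*8^2 + 3) / (2*14) mod 23 = 16
x3 = s^2 - 2 x1 mod 23 = 16^2 - 2*8 = 10
y3 = s (x1 - x3) - y1 mod 23 = 16 * (8 - 10) - 14 = 0

2P = (10, 0)


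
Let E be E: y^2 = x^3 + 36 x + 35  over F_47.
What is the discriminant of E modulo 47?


4 a^3 + 27 b^2 = 4*36^3 + 27*35^2 = 186624 + 33075 = 219699
Delta = -16 * (219699) = -3515184
Delta mod 47 = 40

Delta = 40 (mod 47)


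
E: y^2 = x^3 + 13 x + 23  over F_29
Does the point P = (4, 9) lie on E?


Check whether y^2 = x^3 + 13 x + 23 (mod 29) for (x, y) = (4, 9).
LHS: y^2 = 9^2 mod 29 = 23
RHS: x^3 + 13 x + 23 = 4^3 + 13*4 + 23 mod 29 = 23
LHS = RHS

Yes, on the curve


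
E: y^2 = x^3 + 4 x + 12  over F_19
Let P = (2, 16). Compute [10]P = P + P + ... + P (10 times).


k = 10 = 1010_2 (binary, LSB first: 0101)
Double-and-add from P = (2, 16):
  bit 0 = 0: acc unchanged = O
  bit 1 = 1: acc = O + (1, 13) = (1, 13)
  bit 2 = 0: acc unchanged = (1, 13)
  bit 3 = 1: acc = (1, 13) + (18, 11) = (1, 6)

10P = (1, 6)


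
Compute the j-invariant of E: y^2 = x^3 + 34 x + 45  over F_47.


Delta = -16(4 a^3 + 27 b^2) mod 47 = 42
-1728 * (4 a)^3 = -1728 * (4*34)^3 mod 47 = 35
j = 35 * 42^(-1) mod 47 = 40

j = 40 (mod 47)


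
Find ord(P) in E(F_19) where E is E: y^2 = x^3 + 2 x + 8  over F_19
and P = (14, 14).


Compute successive multiples of P until we hit O:
  1P = (14, 14)
  2P = (14, 5)
  3P = O

ord(P) = 3


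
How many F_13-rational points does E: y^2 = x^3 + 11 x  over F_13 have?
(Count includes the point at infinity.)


For each x in F_13, count y with y^2 = x^3 + 11 x + 0 mod 13:
  x = 0: RHS = 0, y in [0]  -> 1 point(s)
  x = 1: RHS = 12, y in [5, 8]  -> 2 point(s)
  x = 2: RHS = 4, y in [2, 11]  -> 2 point(s)
  x = 4: RHS = 4, y in [2, 11]  -> 2 point(s)
  x = 6: RHS = 9, y in [3, 10]  -> 2 point(s)
  x = 7: RHS = 4, y in [2, 11]  -> 2 point(s)
  x = 9: RHS = 9, y in [3, 10]  -> 2 point(s)
  x = 11: RHS = 9, y in [3, 10]  -> 2 point(s)
  x = 12: RHS = 1, y in [1, 12]  -> 2 point(s)
Affine points: 17. Add the point at infinity: total = 18.

#E(F_13) = 18


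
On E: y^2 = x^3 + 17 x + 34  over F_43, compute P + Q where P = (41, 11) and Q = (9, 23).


P != Q, so use the chord formula.
s = (y2 - y1) / (x2 - x1) = (12) / (11) mod 43 = 5
x3 = s^2 - x1 - x2 mod 43 = 5^2 - 41 - 9 = 18
y3 = s (x1 - x3) - y1 mod 43 = 5 * (41 - 18) - 11 = 18

P + Q = (18, 18)


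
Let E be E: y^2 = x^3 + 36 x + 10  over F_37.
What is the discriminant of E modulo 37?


4 a^3 + 27 b^2 = 4*36^3 + 27*10^2 = 186624 + 2700 = 189324
Delta = -16 * (189324) = -3029184
Delta mod 37 = 6

Delta = 6 (mod 37)


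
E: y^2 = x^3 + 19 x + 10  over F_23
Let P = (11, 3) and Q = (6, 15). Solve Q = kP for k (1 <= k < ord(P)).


Enumerate multiples of P until we hit Q = (6, 15):
  1P = (11, 3)
  2P = (9, 17)
  3P = (6, 8)
  4P = (7, 16)
  5P = (17, 5)
  6P = (13, 4)
  7P = (5, 0)
  8P = (13, 19)
  9P = (17, 18)
  10P = (7, 7)
  11P = (6, 15)
Match found at i = 11.

k = 11


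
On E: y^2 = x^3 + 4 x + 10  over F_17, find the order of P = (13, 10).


Compute successive multiples of P until we hit O:
  1P = (13, 10)
  2P = (10, 8)
  3P = (2, 3)
  4P = (1, 10)
  5P = (3, 7)
  6P = (5, 6)
  7P = (12, 16)
  8P = (11, 12)
  ... (continuing to 17P)
  17P = O

ord(P) = 17


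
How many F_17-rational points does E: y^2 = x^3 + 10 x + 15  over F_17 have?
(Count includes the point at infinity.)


For each x in F_17, count y with y^2 = x^3 + 10 x + 15 mod 17:
  x = 0: RHS = 15, y in [7, 10]  -> 2 point(s)
  x = 1: RHS = 9, y in [3, 14]  -> 2 point(s)
  x = 2: RHS = 9, y in [3, 14]  -> 2 point(s)
  x = 3: RHS = 4, y in [2, 15]  -> 2 point(s)
  x = 4: RHS = 0, y in [0]  -> 1 point(s)
  x = 6: RHS = 2, y in [6, 11]  -> 2 point(s)
  x = 9: RHS = 1, y in [1, 16]  -> 2 point(s)
  x = 13: RHS = 13, y in [8, 9]  -> 2 point(s)
  x = 14: RHS = 9, y in [3, 14]  -> 2 point(s)
  x = 15: RHS = 4, y in [2, 15]  -> 2 point(s)
  x = 16: RHS = 4, y in [2, 15]  -> 2 point(s)
Affine points: 21. Add the point at infinity: total = 22.

#E(F_17) = 22


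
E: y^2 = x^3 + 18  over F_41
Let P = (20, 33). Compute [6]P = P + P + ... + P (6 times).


k = 6 = 110_2 (binary, LSB first: 011)
Double-and-add from P = (20, 33):
  bit 0 = 0: acc unchanged = O
  bit 1 = 1: acc = O + (9, 3) = (9, 3)
  bit 2 = 1: acc = (9, 3) + (13, 40) = (20, 8)

6P = (20, 8)


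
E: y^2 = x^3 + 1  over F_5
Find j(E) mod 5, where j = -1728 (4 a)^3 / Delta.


Delta = -16(4 a^3 + 27 b^2) mod 5 = 3
-1728 * (4 a)^3 = -1728 * (4*0)^3 mod 5 = 0
j = 0 * 3^(-1) mod 5 = 0

j = 0 (mod 5)


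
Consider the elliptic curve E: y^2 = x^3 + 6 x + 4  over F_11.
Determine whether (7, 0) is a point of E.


Check whether y^2 = x^3 + 6 x + 4 (mod 11) for (x, y) = (7, 0).
LHS: y^2 = 0^2 mod 11 = 0
RHS: x^3 + 6 x + 4 = 7^3 + 6*7 + 4 mod 11 = 4
LHS != RHS

No, not on the curve


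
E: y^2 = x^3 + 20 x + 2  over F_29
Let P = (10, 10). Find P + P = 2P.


Doubling: s = (3 x1^2 + a) / (2 y1)
s = (3*10^2 + 20) / (2*10) mod 29 = 16
x3 = s^2 - 2 x1 mod 29 = 16^2 - 2*10 = 4
y3 = s (x1 - x3) - y1 mod 29 = 16 * (10 - 4) - 10 = 28

2P = (4, 28)


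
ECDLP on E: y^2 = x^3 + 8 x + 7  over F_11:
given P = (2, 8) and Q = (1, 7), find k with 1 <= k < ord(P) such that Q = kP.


Enumerate multiples of P until we hit Q = (1, 7):
  1P = (2, 8)
  2P = (1, 7)
Match found at i = 2.

k = 2


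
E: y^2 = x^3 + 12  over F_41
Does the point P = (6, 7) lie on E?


Check whether y^2 = x^3 + 0 x + 12 (mod 41) for (x, y) = (6, 7).
LHS: y^2 = 7^2 mod 41 = 8
RHS: x^3 + 0 x + 12 = 6^3 + 0*6 + 12 mod 41 = 23
LHS != RHS

No, not on the curve


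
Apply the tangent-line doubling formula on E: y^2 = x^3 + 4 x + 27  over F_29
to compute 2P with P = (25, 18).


Doubling: s = (3 x1^2 + a) / (2 y1)
s = (3*25^2 + 4) / (2*18) mod 29 = 24
x3 = s^2 - 2 x1 mod 29 = 24^2 - 2*25 = 4
y3 = s (x1 - x3) - y1 mod 29 = 24 * (25 - 4) - 18 = 22

2P = (4, 22)


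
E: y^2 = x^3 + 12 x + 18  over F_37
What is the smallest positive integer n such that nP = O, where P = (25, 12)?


Compute successive multiples of P until we hit O:
  1P = (25, 12)
  2P = (24, 25)
  3P = (9, 2)
  4P = (19, 1)
  5P = (20, 28)
  6P = (20, 9)
  7P = (19, 36)
  8P = (9, 35)
  ... (continuing to 11P)
  11P = O

ord(P) = 11


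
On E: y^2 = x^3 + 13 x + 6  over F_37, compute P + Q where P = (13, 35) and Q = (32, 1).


P != Q, so use the chord formula.
s = (y2 - y1) / (x2 - x1) = (3) / (19) mod 37 = 6
x3 = s^2 - x1 - x2 mod 37 = 6^2 - 13 - 32 = 28
y3 = s (x1 - x3) - y1 mod 37 = 6 * (13 - 28) - 35 = 23

P + Q = (28, 23)


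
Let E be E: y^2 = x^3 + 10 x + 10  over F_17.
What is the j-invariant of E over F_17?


Delta = -16(4 a^3 + 27 b^2) mod 17 = 2
-1728 * (4 a)^3 = -1728 * (4*10)^3 mod 17 = 4
j = 4 * 2^(-1) mod 17 = 2

j = 2 (mod 17)


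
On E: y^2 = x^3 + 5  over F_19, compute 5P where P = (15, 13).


k = 5 = 101_2 (binary, LSB first: 101)
Double-and-add from P = (15, 13):
  bit 0 = 1: acc = O + (15, 13) = (15, 13)
  bit 1 = 0: acc unchanged = (15, 13)
  bit 2 = 1: acc = (15, 13) + (1, 5) = (1, 14)

5P = (1, 14)


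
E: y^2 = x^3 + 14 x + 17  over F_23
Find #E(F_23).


For each x in F_23, count y with y^2 = x^3 + 14 x + 17 mod 23:
  x = 1: RHS = 9, y in [3, 20]  -> 2 point(s)
  x = 6: RHS = 18, y in [8, 15]  -> 2 point(s)
  x = 12: RHS = 4, y in [2, 21]  -> 2 point(s)
  x = 13: RHS = 4, y in [2, 21]  -> 2 point(s)
  x = 14: RHS = 13, y in [6, 17]  -> 2 point(s)
  x = 16: RHS = 13, y in [6, 17]  -> 2 point(s)
  x = 17: RHS = 16, y in [4, 19]  -> 2 point(s)
  x = 18: RHS = 6, y in [11, 12]  -> 2 point(s)
  x = 19: RHS = 12, y in [9, 14]  -> 2 point(s)
  x = 21: RHS = 4, y in [2, 21]  -> 2 point(s)
  x = 22: RHS = 2, y in [5, 18]  -> 2 point(s)
Affine points: 22. Add the point at infinity: total = 23.

#E(F_23) = 23


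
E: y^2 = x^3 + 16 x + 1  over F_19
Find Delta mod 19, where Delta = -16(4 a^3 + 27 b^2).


4 a^3 + 27 b^2 = 4*16^3 + 27*1^2 = 16384 + 27 = 16411
Delta = -16 * (16411) = -262576
Delta mod 19 = 4

Delta = 4 (mod 19)


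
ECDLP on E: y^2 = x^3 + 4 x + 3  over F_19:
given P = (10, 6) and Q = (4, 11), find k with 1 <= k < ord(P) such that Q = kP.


Enumerate multiples of P until we hit Q = (4, 11):
  1P = (10, 6)
  2P = (18, 13)
  3P = (17, 14)
  4P = (3, 2)
  5P = (4, 11)
Match found at i = 5.

k = 5


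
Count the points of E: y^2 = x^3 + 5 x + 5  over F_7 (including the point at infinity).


For each x in F_7, count y with y^2 = x^3 + 5 x + 5 mod 7:
  x = 1: RHS = 4, y in [2, 5]  -> 2 point(s)
  x = 2: RHS = 2, y in [3, 4]  -> 2 point(s)
  x = 5: RHS = 1, y in [1, 6]  -> 2 point(s)
Affine points: 6. Add the point at infinity: total = 7.

#E(F_7) = 7


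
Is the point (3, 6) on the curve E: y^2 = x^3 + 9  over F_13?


Check whether y^2 = x^3 + 0 x + 9 (mod 13) for (x, y) = (3, 6).
LHS: y^2 = 6^2 mod 13 = 10
RHS: x^3 + 0 x + 9 = 3^3 + 0*3 + 9 mod 13 = 10
LHS = RHS

Yes, on the curve


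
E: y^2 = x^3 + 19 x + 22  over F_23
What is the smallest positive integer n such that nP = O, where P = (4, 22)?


Compute successive multiples of P until we hit O:
  1P = (4, 22)
  2P = (16, 12)
  3P = (12, 0)
  4P = (16, 11)
  5P = (4, 1)
  6P = O

ord(P) = 6


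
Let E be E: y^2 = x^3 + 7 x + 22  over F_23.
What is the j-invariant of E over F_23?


Delta = -16(4 a^3 + 27 b^2) mod 23 = 18
-1728 * (4 a)^3 = -1728 * (4*7)^3 mod 23 = 16
j = 16 * 18^(-1) mod 23 = 6

j = 6 (mod 23)


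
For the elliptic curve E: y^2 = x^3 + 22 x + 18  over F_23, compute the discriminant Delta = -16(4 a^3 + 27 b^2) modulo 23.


4 a^3 + 27 b^2 = 4*22^3 + 27*18^2 = 42592 + 8748 = 51340
Delta = -16 * (51340) = -821440
Delta mod 23 = 5

Delta = 5 (mod 23)


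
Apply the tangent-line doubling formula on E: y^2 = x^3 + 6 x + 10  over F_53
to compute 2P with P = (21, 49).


Doubling: s = (3 x1^2 + a) / (2 y1)
s = (3*21^2 + 6) / (2*49) mod 53 = 26
x3 = s^2 - 2 x1 mod 53 = 26^2 - 2*21 = 51
y3 = s (x1 - x3) - y1 mod 53 = 26 * (21 - 51) - 49 = 19

2P = (51, 19)


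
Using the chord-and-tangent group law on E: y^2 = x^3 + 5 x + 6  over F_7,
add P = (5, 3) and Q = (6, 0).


P != Q, so use the chord formula.
s = (y2 - y1) / (x2 - x1) = (4) / (1) mod 7 = 4
x3 = s^2 - x1 - x2 mod 7 = 4^2 - 5 - 6 = 5
y3 = s (x1 - x3) - y1 mod 7 = 4 * (5 - 5) - 3 = 4

P + Q = (5, 4)


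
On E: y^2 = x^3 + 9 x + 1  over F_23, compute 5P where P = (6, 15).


k = 5 = 101_2 (binary, LSB first: 101)
Double-and-add from P = (6, 15):
  bit 0 = 1: acc = O + (6, 15) = (6, 15)
  bit 1 = 0: acc unchanged = (6, 15)
  bit 2 = 1: acc = (6, 15) + (9, 11) = (20, 19)

5P = (20, 19)


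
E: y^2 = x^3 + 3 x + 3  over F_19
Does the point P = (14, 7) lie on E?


Check whether y^2 = x^3 + 3 x + 3 (mod 19) for (x, y) = (14, 7).
LHS: y^2 = 7^2 mod 19 = 11
RHS: x^3 + 3 x + 3 = 14^3 + 3*14 + 3 mod 19 = 15
LHS != RHS

No, not on the curve


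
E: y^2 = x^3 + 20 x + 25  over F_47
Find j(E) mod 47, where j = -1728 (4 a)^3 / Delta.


Delta = -16(4 a^3 + 27 b^2) mod 47 = 33
-1728 * (4 a)^3 = -1728 * (4*20)^3 mod 47 = 37
j = 37 * 33^(-1) mod 47 = 41

j = 41 (mod 47)


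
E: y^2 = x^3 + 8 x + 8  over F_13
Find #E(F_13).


For each x in F_13, count y with y^2 = x^3 + 8 x + 8 mod 13:
  x = 1: RHS = 4, y in [2, 11]  -> 2 point(s)
  x = 4: RHS = 0, y in [0]  -> 1 point(s)
  x = 5: RHS = 4, y in [2, 11]  -> 2 point(s)
  x = 6: RHS = 12, y in [5, 8]  -> 2 point(s)
  x = 7: RHS = 4, y in [2, 11]  -> 2 point(s)
  x = 8: RHS = 12, y in [5, 8]  -> 2 point(s)
  x = 9: RHS = 3, y in [4, 9]  -> 2 point(s)
  x = 10: RHS = 9, y in [3, 10]  -> 2 point(s)
  x = 11: RHS = 10, y in [6, 7]  -> 2 point(s)
  x = 12: RHS = 12, y in [5, 8]  -> 2 point(s)
Affine points: 19. Add the point at infinity: total = 20.

#E(F_13) = 20


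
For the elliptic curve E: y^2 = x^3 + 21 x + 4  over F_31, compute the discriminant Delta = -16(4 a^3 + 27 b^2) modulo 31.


4 a^3 + 27 b^2 = 4*21^3 + 27*4^2 = 37044 + 432 = 37476
Delta = -16 * (37476) = -599616
Delta mod 31 = 17

Delta = 17 (mod 31)


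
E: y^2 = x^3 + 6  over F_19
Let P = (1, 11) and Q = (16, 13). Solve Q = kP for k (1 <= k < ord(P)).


Enumerate multiples of P until we hit Q = (16, 13):
  1P = (1, 11)
  2P = (18, 10)
  3P = (5, 6)
  4P = (11, 11)
  5P = (7, 8)
  6P = (16, 6)
  7P = (0, 14)
  8P = (8, 10)
  9P = (17, 13)
  10P = (12, 9)
  11P = (12, 10)
  12P = (17, 6)
  13P = (8, 9)
  14P = (0, 5)
  15P = (16, 13)
Match found at i = 15.

k = 15


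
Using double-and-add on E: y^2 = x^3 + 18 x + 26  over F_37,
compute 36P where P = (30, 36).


k = 36 = 100100_2 (binary, LSB first: 001001)
Double-and-add from P = (30, 36):
  bit 0 = 0: acc unchanged = O
  bit 1 = 0: acc unchanged = O
  bit 2 = 1: acc = O + (27, 17) = (27, 17)
  bit 3 = 0: acc unchanged = (27, 17)
  bit 4 = 0: acc unchanged = (27, 17)
  bit 5 = 1: acc = (27, 17) + (8, 33) = (27, 20)

36P = (27, 20)


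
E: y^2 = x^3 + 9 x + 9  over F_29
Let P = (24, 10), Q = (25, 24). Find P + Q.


P != Q, so use the chord formula.
s = (y2 - y1) / (x2 - x1) = (14) / (1) mod 29 = 14
x3 = s^2 - x1 - x2 mod 29 = 14^2 - 24 - 25 = 2
y3 = s (x1 - x3) - y1 mod 29 = 14 * (24 - 2) - 10 = 8

P + Q = (2, 8)


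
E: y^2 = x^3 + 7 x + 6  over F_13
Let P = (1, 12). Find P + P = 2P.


Doubling: s = (3 x1^2 + a) / (2 y1)
s = (3*1^2 + 7) / (2*12) mod 13 = 8
x3 = s^2 - 2 x1 mod 13 = 8^2 - 2*1 = 10
y3 = s (x1 - x3) - y1 mod 13 = 8 * (1 - 10) - 12 = 7

2P = (10, 7)


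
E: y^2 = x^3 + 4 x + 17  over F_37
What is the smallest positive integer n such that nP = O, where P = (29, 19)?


Compute successive multiples of P until we hit O:
  1P = (29, 19)
  2P = (26, 14)
  3P = (30, 4)
  4P = (18, 1)
  5P = (15, 14)
  6P = (2, 25)
  7P = (33, 23)
  8P = (13, 34)
  ... (continuing to 35P)
  35P = O

ord(P) = 35


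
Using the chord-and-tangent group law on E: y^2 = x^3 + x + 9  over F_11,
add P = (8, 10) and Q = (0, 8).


P != Q, so use the chord formula.
s = (y2 - y1) / (x2 - x1) = (9) / (3) mod 11 = 3
x3 = s^2 - x1 - x2 mod 11 = 3^2 - 8 - 0 = 1
y3 = s (x1 - x3) - y1 mod 11 = 3 * (8 - 1) - 10 = 0

P + Q = (1, 0)
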